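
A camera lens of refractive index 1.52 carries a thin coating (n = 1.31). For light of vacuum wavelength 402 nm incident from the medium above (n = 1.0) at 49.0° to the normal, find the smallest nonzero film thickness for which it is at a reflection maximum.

At the upper boundary (n = 1.0 to n = 1.31) the reflected ray undergoes a half-wave phase shift.
Ray reflecting at the bottom interface goes from n = 1.31 toward n = 1.52: a half-wave phase shift.
The two reflections carry the same phase change, so no net offset.
For maximum reflection here: 2 n t cos θ_r = m λ.
Snell's law: 1.0 sin 49.0° = 1.31 sin θ_r → sin θ_r = 0.576, cos θ_r = 0.817.
Minimum nonzero at m = 1: t = λ / (2 n cos θ_r) = 402 / (2 × 1.31 × 0.817) = 188 nm.

188 nm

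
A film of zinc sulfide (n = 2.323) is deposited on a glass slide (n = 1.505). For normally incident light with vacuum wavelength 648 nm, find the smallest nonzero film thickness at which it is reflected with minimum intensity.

At the upper boundary (n = 1.0 to n = 2.323) the reflected ray undergoes a half-wave phase shift.
At the lower boundary (n = 2.323 to n = 1.505) the reflected ray undergoes no phase shift.
The two reflections differ by half a wavelength.
So the condition for destructive reflection is 2 n t = m λ.
Minimum nonzero at m = 1: t = λ / (2 n) = 648 / (2 × 2.323) = 139 nm.

139 nm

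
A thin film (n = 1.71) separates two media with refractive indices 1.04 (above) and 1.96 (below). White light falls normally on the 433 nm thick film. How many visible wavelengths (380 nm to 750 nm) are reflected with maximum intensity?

2

Ray reflecting at the top interface goes from n = 1.04 toward n = 1.71: a half-wave phase shift.
Bottom surface (1.71 → 1.96): reflection off a higher-index medium gives a half-wave phase shift.
The two reflections carry the same phase change, so no net offset.
For strong reflection here: 2 n t = m λ.
λ = 2 n t / m = 1481 / m nm.
m=1: 1481 nm (IR); m=2: 740 nm (visible); m=3: 494 nm (visible); m=4: 370 nm (UV).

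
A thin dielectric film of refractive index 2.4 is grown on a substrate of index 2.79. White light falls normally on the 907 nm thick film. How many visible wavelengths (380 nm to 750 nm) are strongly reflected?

6

At the upper boundary (n = 1.0 to n = 2.4) the reflected ray undergoes a half-wave phase shift.
Ray reflecting at the bottom interface goes from n = 2.4 toward n = 2.79: a half-wave phase shift.
Net: no relative phase inversion (both shifts match).
With no net inversion, constructive interference in reflection requires 2 n t = m λ.
λ = 2 n t / m = 4354 / m nm.
m=5: 871 nm (IR); m=6: 726 nm (visible); m=7: 622 nm (visible); m=8: 544 nm (visible); m=9: 484 nm (visible); m=10: 435 nm (visible); m=11: 396 nm (visible); m=12: 363 nm (UV).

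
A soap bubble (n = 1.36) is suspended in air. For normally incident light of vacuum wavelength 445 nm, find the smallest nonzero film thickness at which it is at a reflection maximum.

Ray reflecting at the top interface goes from n = 1.0 toward n = 1.36: a half-wave phase shift.
Ray reflecting at the bottom interface goes from n = 1.36 toward n = 1.0: no phase shift.
The two reflections differ by half a wavelength.
With one net inversion, constructive interference in reflection requires 2 n t = (m + ½) λ.
Minimum at m = 0: t = λ / (4 n) = 445 / (4 × 1.36) = 81.8 nm.

81.8 nm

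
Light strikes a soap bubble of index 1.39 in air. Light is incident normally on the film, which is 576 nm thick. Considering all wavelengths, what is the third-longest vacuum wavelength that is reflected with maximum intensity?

641 nm

Ray reflecting at the top interface goes from n = 1.0 toward n = 1.39: a half-wave phase shift.
Ray reflecting at the bottom interface goes from n = 1.39 toward n = 1.0: no phase shift.
Net: one phase inversion between the two reflected rays.
So the condition for constructive reflection is 2 n t = (m + ½) λ.
λ = 2 n t / (m + ½). The third-longest wavelength is m = 2: λ = 2 × 1.39 × 576 / 2.50 = 641 nm.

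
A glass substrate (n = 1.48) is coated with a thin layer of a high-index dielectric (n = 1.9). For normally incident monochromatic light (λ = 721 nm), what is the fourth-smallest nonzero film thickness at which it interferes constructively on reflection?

664 nm

Top surface (1.0 → 1.9): reflection off a higher-index medium gives a half-wave phase shift.
Ray reflecting at the bottom interface goes from n = 1.9 toward n = 1.48: no phase shift.
Net: one phase inversion between the two reflected rays.
So the condition for constructive reflection is 2 n t = (m + ½) λ.
The fourth-smallest nonzero thickness corresponds to m = 3: t = (m + ½) λ / (2 n) = 3.50 × 721 / (2 × 1.9) = 664 nm.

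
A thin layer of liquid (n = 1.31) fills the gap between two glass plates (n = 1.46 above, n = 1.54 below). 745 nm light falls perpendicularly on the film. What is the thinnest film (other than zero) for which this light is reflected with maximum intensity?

Top surface (1.46 → 1.31): reflection off a lower-index medium gives no phase shift.
At the lower boundary (n = 1.31 to n = 1.54) the reflected ray undergoes a half-wave phase shift.
Exactly one π shift → a net half-wave offset.
For bright reflection here: 2 n t = (m + ½) λ.
Minimum at m = 0: t = λ / (4 n) = 745 / (4 × 1.31) = 142 nm.

142 nm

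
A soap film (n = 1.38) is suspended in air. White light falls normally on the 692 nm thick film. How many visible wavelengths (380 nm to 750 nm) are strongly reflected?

2

At the upper boundary (n = 1.0 to n = 1.38) the reflected ray undergoes a half-wave phase shift.
Bottom surface (1.38 → 1.0): reflection off a lower-index medium gives no phase shift.
Exactly one π shift → a net half-wave offset.
So the condition for constructive reflection is 2 n t = (m + ½) λ.
λ = 2 n t / (m + ½) = 1910 / (m + ½) nm.
m=2: 764 nm (IR); m=3: 546 nm (visible); m=4: 424 nm (visible); m=5: 347 nm (UV).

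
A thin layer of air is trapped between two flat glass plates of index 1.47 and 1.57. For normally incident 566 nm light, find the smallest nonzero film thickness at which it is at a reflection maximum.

142 nm

Top surface (1.47 → 1.0): reflection off a lower-index medium gives no phase shift.
Bottom surface (1.0 → 1.57): reflection off a higher-index medium gives a half-wave phase shift.
The two reflections differ by half a wavelength.
With one net inversion, constructive interference in reflection requires 2 n t = (m + ½) λ.
Minimum at m = 0: t = λ / (4 n) = 566 / (4 × 1.0) = 142 nm.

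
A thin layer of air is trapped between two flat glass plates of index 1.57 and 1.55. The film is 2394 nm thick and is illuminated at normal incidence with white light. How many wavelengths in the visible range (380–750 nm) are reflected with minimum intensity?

6

At the upper boundary (n = 1.57 to n = 1.0) the reflected ray undergoes no phase shift.
Bottom surface (1.0 → 1.55): reflection off a higher-index medium gives a half-wave phase shift.
Exactly one π shift → a net half-wave offset.
For dark reflection here: 2 n t = m λ.
λ = 2 n t / m = 4788 / m nm.
m=6: 798 nm (IR); m=7: 684 nm (visible); m=8: 599 nm (visible); m=9: 532 nm (visible); m=10: 479 nm (visible); m=11: 435 nm (visible); m=12: 399 nm (visible); m=13: 368 nm (UV).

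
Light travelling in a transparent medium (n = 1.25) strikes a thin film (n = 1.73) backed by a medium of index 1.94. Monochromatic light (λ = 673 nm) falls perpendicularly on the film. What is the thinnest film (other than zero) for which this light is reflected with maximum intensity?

At the upper boundary (n = 1.25 to n = 1.73) the reflected ray undergoes a half-wave phase shift.
Bottom surface (1.73 → 1.94): reflection off a higher-index medium gives a half-wave phase shift.
Net: no relative phase inversion (both shifts match).
With no net inversion, constructive interference in reflection requires 2 n t = m λ.
Minimum nonzero at m = 1: t = λ / (2 n) = 673 / (2 × 1.73) = 195 nm.

195 nm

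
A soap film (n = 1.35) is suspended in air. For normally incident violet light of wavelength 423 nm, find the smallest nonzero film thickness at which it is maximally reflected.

Ray reflecting at the top interface goes from n = 1.0 toward n = 1.35: a half-wave phase shift.
Bottom surface (1.35 → 1.0): reflection off a lower-index medium gives no phase shift.
The two reflections differ by half a wavelength.
For bright reflection here: 2 n t = (m + ½) λ.
Minimum at m = 0: t = λ / (4 n) = 423 / (4 × 1.35) = 78.3 nm.

78.3 nm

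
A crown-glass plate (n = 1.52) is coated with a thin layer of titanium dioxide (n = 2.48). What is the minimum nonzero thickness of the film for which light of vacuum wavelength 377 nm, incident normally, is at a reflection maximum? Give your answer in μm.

0.0380 μm

Ray reflecting at the top interface goes from n = 1.0 toward n = 2.48: a half-wave phase shift.
At the lower boundary (n = 2.48 to n = 1.52) the reflected ray undergoes no phase shift.
Net: one phase inversion between the two reflected rays.
So the condition for constructive reflection is 2 n t = (m + ½) λ.
Minimum at m = 0: t = λ / (4 n) = 377 / (4 × 2.48) = 38.0 nm.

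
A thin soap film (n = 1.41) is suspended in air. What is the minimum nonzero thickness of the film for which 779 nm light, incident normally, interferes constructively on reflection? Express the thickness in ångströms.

1381 Å

At the upper boundary (n = 1.0 to n = 1.41) the reflected ray undergoes a half-wave phase shift.
At the lower boundary (n = 1.41 to n = 1.0) the reflected ray undergoes no phase shift.
The two reflections differ by half a wavelength.
For strong reflection here: 2 n t = (m + ½) λ.
Minimum at m = 0: t = λ / (4 n) = 779 / (4 × 1.41) = 138 nm.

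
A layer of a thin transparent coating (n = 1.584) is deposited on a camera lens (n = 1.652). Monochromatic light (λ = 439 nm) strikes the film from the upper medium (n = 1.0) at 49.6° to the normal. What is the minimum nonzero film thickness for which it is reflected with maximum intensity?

158 nm

Top surface (1.0 → 1.584): reflection off a higher-index medium gives a half-wave phase shift.
Bottom surface (1.584 → 1.652): reflection off a higher-index medium gives a half-wave phase shift.
Net: no relative phase inversion (both shifts match).
With no net inversion, constructive interference in reflection requires 2 n t cos θ_r = m λ.
Snell's law: 1.0 sin 49.6° = 1.584 sin θ_r → sin θ_r = 0.481, cos θ_r = 0.877.
Minimum nonzero at m = 1: t = λ / (2 n cos θ_r) = 439 / (2 × 1.584 × 0.877) = 158 nm.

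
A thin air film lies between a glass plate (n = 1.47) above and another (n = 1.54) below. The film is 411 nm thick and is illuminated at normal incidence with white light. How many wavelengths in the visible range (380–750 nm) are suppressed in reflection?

1

Ray reflecting at the top interface goes from n = 1.47 toward n = 1.0: no phase shift.
Bottom surface (1.0 → 1.54): reflection off a higher-index medium gives a half-wave phase shift.
The two reflections differ by half a wavelength.
With one net inversion, destructive interference in reflection requires 2 n t = m λ.
λ = 2 n t / m = 822 / m nm.
m=1: 822 nm (IR); m=2: 411 nm (visible); m=3: 274 nm (UV).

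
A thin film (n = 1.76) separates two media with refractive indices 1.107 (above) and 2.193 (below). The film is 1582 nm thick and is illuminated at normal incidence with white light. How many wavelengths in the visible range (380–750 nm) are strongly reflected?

At the upper boundary (n = 1.107 to n = 1.76) the reflected ray undergoes a half-wave phase shift.
At the lower boundary (n = 1.76 to n = 2.193) the reflected ray undergoes a half-wave phase shift.
Net: no relative phase inversion (both shifts match).
For strong reflection here: 2 n t = m λ.
λ = 2 n t / m = 5569 / m nm.
m=7: 796 nm (IR); m=8: 696 nm (visible); m=9: 619 nm (visible); m=10: 557 nm (visible); m=11: 506 nm (visible); m=12: 464 nm (visible); m=13: 428 nm (visible); m=14: 398 nm (visible); m=15: 371 nm (UV).

7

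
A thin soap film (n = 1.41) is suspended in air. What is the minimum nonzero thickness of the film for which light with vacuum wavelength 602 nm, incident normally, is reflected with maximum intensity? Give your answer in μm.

Ray reflecting at the top interface goes from n = 1.0 toward n = 1.41: a half-wave phase shift.
At the lower boundary (n = 1.41 to n = 1.0) the reflected ray undergoes no phase shift.
Exactly one π shift → a net half-wave offset.
With one net inversion, constructive interference in reflection requires 2 n t = (m + ½) λ.
Minimum at m = 0: t = λ / (4 n) = 602 / (4 × 1.41) = 107 nm.

0.107 μm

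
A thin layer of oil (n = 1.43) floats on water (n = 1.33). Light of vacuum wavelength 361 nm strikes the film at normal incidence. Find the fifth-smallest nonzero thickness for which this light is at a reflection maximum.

568 nm

At the upper boundary (n = 1.0 to n = 1.43) the reflected ray undergoes a half-wave phase shift.
At the lower boundary (n = 1.43 to n = 1.33) the reflected ray undergoes no phase shift.
Net: one phase inversion between the two reflected rays.
For strong reflection here: 2 n t = (m + ½) λ.
The fifth-smallest nonzero thickness corresponds to m = 4: t = (m + ½) λ / (2 n) = 4.50 × 361 / (2 × 1.43) = 568 nm.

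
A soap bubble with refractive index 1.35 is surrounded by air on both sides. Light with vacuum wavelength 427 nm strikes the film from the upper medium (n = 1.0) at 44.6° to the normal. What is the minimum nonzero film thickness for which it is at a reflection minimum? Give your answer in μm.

At the upper boundary (n = 1.0 to n = 1.35) the reflected ray undergoes a half-wave phase shift.
At the lower boundary (n = 1.35 to n = 1.0) the reflected ray undergoes no phase shift.
The two reflections differ by half a wavelength.
So the condition for destructive reflection is 2 n t cos θ_r = m λ.
Snell's law: 1.0 sin 44.6° = 1.35 sin θ_r → sin θ_r = 0.520, cos θ_r = 0.854.
Minimum nonzero at m = 1: t = λ / (2 n cos θ_r) = 427 / (2 × 1.35 × 0.854) = 185 nm.

0.185 μm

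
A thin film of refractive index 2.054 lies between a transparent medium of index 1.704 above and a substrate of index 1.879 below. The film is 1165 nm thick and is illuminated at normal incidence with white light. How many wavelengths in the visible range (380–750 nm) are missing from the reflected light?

Ray reflecting at the top interface goes from n = 1.704 toward n = 2.054: a half-wave phase shift.
Bottom surface (2.054 → 1.879): reflection off a lower-index medium gives no phase shift.
Exactly one π shift → a net half-wave offset.
For minimum reflection here: 2 n t = m λ.
λ = 2 n t / m = 4786 / m nm.
m=6: 798 nm (IR); m=7: 684 nm (visible); m=8: 598 nm (visible); m=9: 532 nm (visible); m=10: 479 nm (visible); m=11: 435 nm (visible); m=12: 399 nm (visible); m=13: 368 nm (UV).

6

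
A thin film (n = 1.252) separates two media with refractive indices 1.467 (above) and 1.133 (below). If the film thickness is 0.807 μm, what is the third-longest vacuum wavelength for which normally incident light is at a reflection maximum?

674 nm

Top surface (1.467 → 1.252): reflection off a lower-index medium gives no phase shift.
Ray reflecting at the bottom interface goes from n = 1.252 toward n = 1.133: no phase shift.
Zero or two π shifts → no net half-wave offset.
So the condition for constructive reflection is 2 n t = m λ.
λ = 2 n t / m. The third-longest wavelength is m = 3: λ = 2 × 1.252 × 807 / 3.00 = 674 nm.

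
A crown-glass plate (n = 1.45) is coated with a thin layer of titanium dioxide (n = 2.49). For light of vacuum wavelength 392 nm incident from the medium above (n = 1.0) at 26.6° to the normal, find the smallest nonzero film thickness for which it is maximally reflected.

Top surface (1.0 → 2.49): reflection off a higher-index medium gives a half-wave phase shift.
Ray reflecting at the bottom interface goes from n = 2.49 toward n = 1.45: no phase shift.
The two reflections differ by half a wavelength.
For bright reflection here: 2 n t cos θ_r = (m + ½) λ.
Snell's law: 1.0 sin 26.6° = 2.49 sin θ_r → sin θ_r = 0.180, cos θ_r = 0.984.
Minimum at m = 0: t = λ / (4 n cos θ_r) = 392 / (4 × 2.49 × 0.984) = 40.0 nm.

40.0 nm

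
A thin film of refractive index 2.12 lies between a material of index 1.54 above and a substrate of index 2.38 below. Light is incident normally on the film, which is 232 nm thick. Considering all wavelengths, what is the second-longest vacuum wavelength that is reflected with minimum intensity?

656 nm

Ray reflecting at the top interface goes from n = 1.54 toward n = 2.12: a half-wave phase shift.
Ray reflecting at the bottom interface goes from n = 2.12 toward n = 2.38: a half-wave phase shift.
Net: no relative phase inversion (both shifts match).
For dark reflection here: 2 n t = (m + ½) λ.
λ = 2 n t / (m + ½). The second-longest wavelength is m = 1: λ = 2 × 2.12 × 232 / 1.50 = 656 nm.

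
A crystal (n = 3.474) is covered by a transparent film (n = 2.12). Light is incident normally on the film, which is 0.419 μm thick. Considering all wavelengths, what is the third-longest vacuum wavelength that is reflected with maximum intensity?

Top surface (1.0 → 2.12): reflection off a higher-index medium gives a half-wave phase shift.
At the lower boundary (n = 2.12 to n = 3.474) the reflected ray undergoes a half-wave phase shift.
Net: no relative phase inversion (both shifts match).
So the condition for constructive reflection is 2 n t = m λ.
λ = 2 n t / m. The third-longest wavelength is m = 3: λ = 2 × 2.12 × 419 / 3.00 = 592 nm.

592 nm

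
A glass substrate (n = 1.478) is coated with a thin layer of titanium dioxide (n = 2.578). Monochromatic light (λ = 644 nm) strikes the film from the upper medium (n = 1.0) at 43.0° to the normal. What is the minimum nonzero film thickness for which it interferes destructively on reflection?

130 nm

At the upper boundary (n = 1.0 to n = 2.578) the reflected ray undergoes a half-wave phase shift.
Bottom surface (2.578 → 1.478): reflection off a lower-index medium gives no phase shift.
The two reflections differ by half a wavelength.
With one net inversion, destructive interference in reflection requires 2 n t cos θ_r = m λ.
Snell's law: 1.0 sin 43.0° = 2.578 sin θ_r → sin θ_r = 0.265, cos θ_r = 0.964.
Minimum nonzero at m = 1: t = λ / (2 n cos θ_r) = 644 / (2 × 2.578 × 0.964) = 130 nm.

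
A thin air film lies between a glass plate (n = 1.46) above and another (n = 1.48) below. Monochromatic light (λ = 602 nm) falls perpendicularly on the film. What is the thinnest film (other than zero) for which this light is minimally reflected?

301 nm

At the upper boundary (n = 1.46 to n = 1.0) the reflected ray undergoes no phase shift.
Ray reflecting at the bottom interface goes from n = 1.0 toward n = 1.48: a half-wave phase shift.
Exactly one π shift → a net half-wave offset.
With one net inversion, destructive interference in reflection requires 2 n t = m λ.
Minimum nonzero at m = 1: t = λ / (2 n) = 602 / (2 × 1.0) = 301 nm.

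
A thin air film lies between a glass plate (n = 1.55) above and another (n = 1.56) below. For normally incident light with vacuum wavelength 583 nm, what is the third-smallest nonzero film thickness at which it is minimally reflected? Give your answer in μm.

0.875 μm

Top surface (1.55 → 1.0): reflection off a lower-index medium gives no phase shift.
Ray reflecting at the bottom interface goes from n = 1.0 toward n = 1.56: a half-wave phase shift.
Net: one phase inversion between the two reflected rays.
With one net inversion, destructive interference in reflection requires 2 n t = m λ.
The third-smallest nonzero thickness corresponds to m = 3: t = m λ / (2 n) = 3.00 × 583 / (2 × 1.0) = 875 nm.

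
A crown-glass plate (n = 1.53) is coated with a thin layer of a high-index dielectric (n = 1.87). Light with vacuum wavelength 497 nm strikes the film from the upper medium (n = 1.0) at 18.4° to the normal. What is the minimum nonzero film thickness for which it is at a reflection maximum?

Top surface (1.0 → 1.87): reflection off a higher-index medium gives a half-wave phase shift.
Bottom surface (1.87 → 1.53): reflection off a lower-index medium gives no phase shift.
The two reflections differ by half a wavelength.
So the condition for constructive reflection is 2 n t cos θ_r = (m + ½) λ.
Snell's law: 1.0 sin 18.4° = 1.87 sin θ_r → sin θ_r = 0.169, cos θ_r = 0.986.
Minimum at m = 0: t = λ / (4 n cos θ_r) = 497 / (4 × 1.87 × 0.986) = 67.4 nm.

67.4 nm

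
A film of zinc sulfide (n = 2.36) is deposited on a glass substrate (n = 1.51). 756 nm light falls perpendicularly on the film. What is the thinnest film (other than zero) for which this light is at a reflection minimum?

160 nm

Top surface (1.0 → 2.36): reflection off a higher-index medium gives a half-wave phase shift.
At the lower boundary (n = 2.36 to n = 1.51) the reflected ray undergoes no phase shift.
Net: one phase inversion between the two reflected rays.
With one net inversion, destructive interference in reflection requires 2 n t = m λ.
Minimum nonzero at m = 1: t = λ / (2 n) = 756 / (2 × 2.36) = 160 nm.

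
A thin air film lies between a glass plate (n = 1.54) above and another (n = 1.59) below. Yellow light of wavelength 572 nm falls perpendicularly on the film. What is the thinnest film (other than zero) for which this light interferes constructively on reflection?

At the upper boundary (n = 1.54 to n = 1.0) the reflected ray undergoes no phase shift.
At the lower boundary (n = 1.0 to n = 1.59) the reflected ray undergoes a half-wave phase shift.
Exactly one π shift → a net half-wave offset.
With one net inversion, constructive interference in reflection requires 2 n t = (m + ½) λ.
Minimum at m = 0: t = λ / (4 n) = 572 / (4 × 1.0) = 143 nm.

143 nm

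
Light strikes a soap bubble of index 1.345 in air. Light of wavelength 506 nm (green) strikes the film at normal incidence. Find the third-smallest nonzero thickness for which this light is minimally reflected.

564 nm

Ray reflecting at the top interface goes from n = 1.0 toward n = 1.345: a half-wave phase shift.
Bottom surface (1.345 → 1.0): reflection off a lower-index medium gives no phase shift.
Exactly one π shift → a net half-wave offset.
For dark reflection here: 2 n t = m λ.
The third-smallest nonzero thickness corresponds to m = 3: t = m λ / (2 n) = 3.00 × 506 / (2 × 1.345) = 564 nm.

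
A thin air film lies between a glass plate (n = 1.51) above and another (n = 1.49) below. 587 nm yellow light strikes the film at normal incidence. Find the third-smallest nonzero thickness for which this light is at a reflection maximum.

Ray reflecting at the top interface goes from n = 1.51 toward n = 1.0: no phase shift.
Bottom surface (1.0 → 1.49): reflection off a higher-index medium gives a half-wave phase shift.
Exactly one π shift → a net half-wave offset.
So the condition for constructive reflection is 2 n t = (m + ½) λ.
The third-smallest nonzero thickness corresponds to m = 2: t = (m + ½) λ / (2 n) = 2.50 × 587 / (2 × 1.0) = 734 nm.

734 nm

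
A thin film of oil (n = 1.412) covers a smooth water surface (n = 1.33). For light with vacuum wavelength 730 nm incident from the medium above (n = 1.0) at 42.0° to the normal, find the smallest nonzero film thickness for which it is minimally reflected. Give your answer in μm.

At the upper boundary (n = 1.0 to n = 1.412) the reflected ray undergoes a half-wave phase shift.
Ray reflecting at the bottom interface goes from n = 1.412 toward n = 1.33: no phase shift.
Net: one phase inversion between the two reflected rays.
With one net inversion, destructive interference in reflection requires 2 n t cos θ_r = m λ.
Snell's law: 1.0 sin 42.0° = 1.412 sin θ_r → sin θ_r = 0.474, cos θ_r = 0.881.
Minimum nonzero at m = 1: t = λ / (2 n cos θ_r) = 730 / (2 × 1.412 × 0.881) = 294 nm.

0.294 μm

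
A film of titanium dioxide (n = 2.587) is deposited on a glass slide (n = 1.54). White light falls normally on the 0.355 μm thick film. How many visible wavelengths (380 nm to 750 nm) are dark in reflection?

Ray reflecting at the top interface goes from n = 1.0 toward n = 2.587: a half-wave phase shift.
Bottom surface (2.587 → 1.54): reflection off a lower-index medium gives no phase shift.
Exactly one π shift → a net half-wave offset.
For weak reflection here: 2 n t = m λ.
λ = 2 n t / m = 1837 / m nm.
m=2: 918 nm (IR); m=3: 612 nm (visible); m=4: 459 nm (visible); m=5: 367 nm (UV).

2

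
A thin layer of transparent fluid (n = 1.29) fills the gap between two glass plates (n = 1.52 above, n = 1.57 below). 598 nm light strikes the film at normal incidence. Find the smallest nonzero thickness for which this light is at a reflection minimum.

Ray reflecting at the top interface goes from n = 1.52 toward n = 1.29: no phase shift.
At the lower boundary (n = 1.29 to n = 1.57) the reflected ray undergoes a half-wave phase shift.
Net: one phase inversion between the two reflected rays.
So the condition for destructive reflection is 2 n t = m λ.
The smallest nonzero thickness corresponds to m = 1: t = m λ / (2 n) = 1.00 × 598 / (2 × 1.29) = 232 nm.

232 nm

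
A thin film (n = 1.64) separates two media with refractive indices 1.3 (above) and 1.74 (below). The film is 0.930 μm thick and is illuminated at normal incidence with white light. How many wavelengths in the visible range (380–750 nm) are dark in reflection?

Ray reflecting at the top interface goes from n = 1.3 toward n = 1.64: a half-wave phase shift.
Ray reflecting at the bottom interface goes from n = 1.64 toward n = 1.74: a half-wave phase shift.
Net: no relative phase inversion (both shifts match).
For weak reflection here: 2 n t = (m + ½) λ.
λ = 2 n t / (m + ½) = 3050 / (m + ½) nm.
m=3: 872 nm (IR); m=4: 678 nm (visible); m=5: 555 nm (visible); m=6: 469 nm (visible); m=7: 407 nm (visible); m=8: 359 nm (UV).

4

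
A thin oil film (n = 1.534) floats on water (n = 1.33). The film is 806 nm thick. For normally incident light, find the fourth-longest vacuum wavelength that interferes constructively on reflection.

Ray reflecting at the top interface goes from n = 1.0 toward n = 1.534: a half-wave phase shift.
At the lower boundary (n = 1.534 to n = 1.33) the reflected ray undergoes no phase shift.
Net: one phase inversion between the two reflected rays.
For strong reflection here: 2 n t = (m + ½) λ.
λ = 2 n t / (m + ½). The fourth-longest wavelength is m = 3: λ = 2 × 1.534 × 806 / 3.50 = 707 nm.

707 nm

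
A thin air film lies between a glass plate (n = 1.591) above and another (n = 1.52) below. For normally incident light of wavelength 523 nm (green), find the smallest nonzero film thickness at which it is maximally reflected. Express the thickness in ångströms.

1308 Å

At the upper boundary (n = 1.591 to n = 1.0) the reflected ray undergoes no phase shift.
Ray reflecting at the bottom interface goes from n = 1.0 toward n = 1.52: a half-wave phase shift.
The two reflections differ by half a wavelength.
With one net inversion, constructive interference in reflection requires 2 n t = (m + ½) λ.
Minimum at m = 0: t = λ / (4 n) = 523 / (4 × 1.0) = 131 nm.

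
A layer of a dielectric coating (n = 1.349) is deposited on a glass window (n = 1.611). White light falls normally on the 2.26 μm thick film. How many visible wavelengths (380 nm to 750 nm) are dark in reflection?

Top surface (1.0 → 1.349): reflection off a higher-index medium gives a half-wave phase shift.
At the lower boundary (n = 1.349 to n = 1.611) the reflected ray undergoes a half-wave phase shift.
Net: no relative phase inversion (both shifts match).
For minimum reflection here: 2 n t = (m + ½) λ.
λ = 2 n t / (m + ½) = 6097 / (m + ½) nm.
m=7: 813 nm (IR); m=8: 717 nm (visible); m=9: 642 nm (visible); m=10: 581 nm (visible); m=11: 530 nm (visible); m=12: 488 nm (visible); m=13: 452 nm (visible); m=14: 421 nm (visible); m=15: 393 nm (visible); m=16: 370 nm (UV).

8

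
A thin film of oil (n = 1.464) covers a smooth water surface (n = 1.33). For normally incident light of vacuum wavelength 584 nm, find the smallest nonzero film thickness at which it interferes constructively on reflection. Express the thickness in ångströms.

Ray reflecting at the top interface goes from n = 1.0 toward n = 1.464: a half-wave phase shift.
Ray reflecting at the bottom interface goes from n = 1.464 toward n = 1.33: no phase shift.
The two reflections differ by half a wavelength.
So the condition for constructive reflection is 2 n t = (m + ½) λ.
Minimum at m = 0: t = λ / (4 n) = 584 / (4 × 1.464) = 99.7 nm.

997 Å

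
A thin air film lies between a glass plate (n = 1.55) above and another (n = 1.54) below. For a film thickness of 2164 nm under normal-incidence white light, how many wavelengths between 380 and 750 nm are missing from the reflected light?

6

At the upper boundary (n = 1.55 to n = 1.0) the reflected ray undergoes no phase shift.
Ray reflecting at the bottom interface goes from n = 1.0 toward n = 1.54: a half-wave phase shift.
Exactly one π shift → a net half-wave offset.
With one net inversion, destructive interference in reflection requires 2 n t = m λ.
λ = 2 n t / m = 4328 / m nm.
m=5: 866 nm (IR); m=6: 721 nm (visible); m=7: 618 nm (visible); m=8: 541 nm (visible); m=9: 481 nm (visible); m=10: 433 nm (visible); m=11: 393 nm (visible); m=12: 361 nm (UV).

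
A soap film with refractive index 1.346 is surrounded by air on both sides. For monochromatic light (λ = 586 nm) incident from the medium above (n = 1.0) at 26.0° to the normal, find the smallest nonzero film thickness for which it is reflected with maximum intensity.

115 nm

Top surface (1.0 → 1.346): reflection off a higher-index medium gives a half-wave phase shift.
At the lower boundary (n = 1.346 to n = 1.0) the reflected ray undergoes no phase shift.
Net: one phase inversion between the two reflected rays.
For maximum reflection here: 2 n t cos θ_r = (m + ½) λ.
Snell's law: 1.0 sin 26.0° = 1.346 sin θ_r → sin θ_r = 0.326, cos θ_r = 0.945.
Minimum at m = 0: t = λ / (4 n cos θ_r) = 586 / (4 × 1.346 × 0.945) = 115 nm.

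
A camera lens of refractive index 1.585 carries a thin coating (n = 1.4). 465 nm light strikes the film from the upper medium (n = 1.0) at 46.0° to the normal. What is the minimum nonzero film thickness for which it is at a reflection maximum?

Top surface (1.0 → 1.4): reflection off a higher-index medium gives a half-wave phase shift.
Bottom surface (1.4 → 1.585): reflection off a higher-index medium gives a half-wave phase shift.
The two reflections carry the same phase change, so no net offset.
With no net inversion, constructive interference in reflection requires 2 n t cos θ_r = m λ.
Snell's law: 1.0 sin 46.0° = 1.4 sin θ_r → sin θ_r = 0.514, cos θ_r = 0.858.
Minimum nonzero at m = 1: t = λ / (2 n cos θ_r) = 465 / (2 × 1.4 × 0.858) = 194 nm.

194 nm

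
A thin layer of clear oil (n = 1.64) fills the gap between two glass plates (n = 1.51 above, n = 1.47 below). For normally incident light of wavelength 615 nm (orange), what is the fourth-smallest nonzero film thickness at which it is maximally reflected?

656 nm

Top surface (1.51 → 1.64): reflection off a higher-index medium gives a half-wave phase shift.
Bottom surface (1.64 → 1.47): reflection off a lower-index medium gives no phase shift.
The two reflections differ by half a wavelength.
With one net inversion, constructive interference in reflection requires 2 n t = (m + ½) λ.
The fourth-smallest nonzero thickness corresponds to m = 3: t = (m + ½) λ / (2 n) = 3.50 × 615 / (2 × 1.64) = 656 nm.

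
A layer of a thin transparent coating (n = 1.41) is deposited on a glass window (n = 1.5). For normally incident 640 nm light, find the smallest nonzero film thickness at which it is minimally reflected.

113 nm

Top surface (1.0 → 1.41): reflection off a higher-index medium gives a half-wave phase shift.
Ray reflecting at the bottom interface goes from n = 1.41 toward n = 1.5: a half-wave phase shift.
Zero or two π shifts → no net half-wave offset.
So the condition for destructive reflection is 2 n t = (m + ½) λ.
Minimum at m = 0: t = λ / (4 n) = 640 / (4 × 1.41) = 113 nm.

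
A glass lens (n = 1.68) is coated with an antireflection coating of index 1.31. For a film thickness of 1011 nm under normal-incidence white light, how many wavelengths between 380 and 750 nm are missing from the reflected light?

At the upper boundary (n = 1.0 to n = 1.31) the reflected ray undergoes a half-wave phase shift.
Ray reflecting at the bottom interface goes from n = 1.31 toward n = 1.68: a half-wave phase shift.
Net: no relative phase inversion (both shifts match).
With no net inversion, destructive interference in reflection requires 2 n t = (m + ½) λ.
λ = 2 n t / (m + ½) = 2649 / (m + ½) nm.
m=3: 757 nm (IR); m=4: 589 nm (visible); m=5: 482 nm (visible); m=6: 408 nm (visible); m=7: 353 nm (UV).

3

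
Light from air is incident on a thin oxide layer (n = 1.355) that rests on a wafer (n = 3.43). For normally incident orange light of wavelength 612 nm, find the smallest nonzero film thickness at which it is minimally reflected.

113 nm

At the upper boundary (n = 1.0 to n = 1.355) the reflected ray undergoes a half-wave phase shift.
Ray reflecting at the bottom interface goes from n = 1.355 toward n = 3.43: a half-wave phase shift.
Zero or two π shifts → no net half-wave offset.
For minimum reflection here: 2 n t = (m + ½) λ.
Minimum at m = 0: t = λ / (4 n) = 612 / (4 × 1.355) = 113 nm.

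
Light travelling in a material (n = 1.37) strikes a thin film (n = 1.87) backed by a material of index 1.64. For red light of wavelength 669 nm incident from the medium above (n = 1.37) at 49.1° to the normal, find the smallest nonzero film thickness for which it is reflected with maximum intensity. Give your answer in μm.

Top surface (1.37 → 1.87): reflection off a higher-index medium gives a half-wave phase shift.
Ray reflecting at the bottom interface goes from n = 1.87 toward n = 1.64: no phase shift.
Net: one phase inversion between the two reflected rays.
With one net inversion, constructive interference in reflection requires 2 n t cos θ_r = (m + ½) λ.
Snell's law: 1.37 sin 49.1° = 1.87 sin θ_r → sin θ_r = 0.554, cos θ_r = 0.833.
Minimum at m = 0: t = λ / (4 n cos θ_r) = 669 / (4 × 1.87 × 0.833) = 107 nm.

0.107 μm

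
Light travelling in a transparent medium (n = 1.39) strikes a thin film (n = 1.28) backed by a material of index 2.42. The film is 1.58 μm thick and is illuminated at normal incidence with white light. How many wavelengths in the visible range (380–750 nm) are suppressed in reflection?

At the upper boundary (n = 1.39 to n = 1.28) the reflected ray undergoes no phase shift.
Bottom surface (1.28 → 2.42): reflection off a higher-index medium gives a half-wave phase shift.
Exactly one π shift → a net half-wave offset.
With one net inversion, destructive interference in reflection requires 2 n t = m λ.
λ = 2 n t / m = 4045 / m nm.
m=5: 809 nm (IR); m=6: 674 nm (visible); m=7: 578 nm (visible); m=8: 506 nm (visible); m=9: 449 nm (visible); m=10: 404 nm (visible); m=11: 368 nm (UV).

5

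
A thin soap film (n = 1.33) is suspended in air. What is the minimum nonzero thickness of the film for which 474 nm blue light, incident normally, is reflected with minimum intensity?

Top surface (1.0 → 1.33): reflection off a higher-index medium gives a half-wave phase shift.
At the lower boundary (n = 1.33 to n = 1.0) the reflected ray undergoes no phase shift.
Exactly one π shift → a net half-wave offset.
For weak reflection here: 2 n t = m λ.
Minimum nonzero at m = 1: t = λ / (2 n) = 474 / (2 × 1.33) = 178 nm.

178 nm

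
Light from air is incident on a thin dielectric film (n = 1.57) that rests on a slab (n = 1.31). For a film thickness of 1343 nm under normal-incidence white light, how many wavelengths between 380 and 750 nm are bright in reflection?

5

At the upper boundary (n = 1.0 to n = 1.57) the reflected ray undergoes a half-wave phase shift.
At the lower boundary (n = 1.57 to n = 1.31) the reflected ray undergoes no phase shift.
Net: one phase inversion between the two reflected rays.
For bright reflection here: 2 n t = (m + ½) λ.
λ = 2 n t / (m + ½) = 4217 / (m + ½) nm.
m=5: 767 nm (IR); m=6: 649 nm (visible); m=7: 562 nm (visible); m=8: 496 nm (visible); m=9: 444 nm (visible); m=10: 402 nm (visible); m=11: 367 nm (UV).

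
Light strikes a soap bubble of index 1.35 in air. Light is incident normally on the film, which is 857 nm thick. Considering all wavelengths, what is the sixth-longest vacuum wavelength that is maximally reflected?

Top surface (1.0 → 1.35): reflection off a higher-index medium gives a half-wave phase shift.
At the lower boundary (n = 1.35 to n = 1.0) the reflected ray undergoes no phase shift.
Net: one phase inversion between the two reflected rays.
So the condition for constructive reflection is 2 n t = (m + ½) λ.
λ = 2 n t / (m + ½). The sixth-longest wavelength is m = 5: λ = 2 × 1.35 × 857 / 5.50 = 421 nm.

421 nm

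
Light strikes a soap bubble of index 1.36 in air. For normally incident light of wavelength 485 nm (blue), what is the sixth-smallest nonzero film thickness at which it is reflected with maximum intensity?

981 nm

Ray reflecting at the top interface goes from n = 1.0 toward n = 1.36: a half-wave phase shift.
Bottom surface (1.36 → 1.0): reflection off a lower-index medium gives no phase shift.
Net: one phase inversion between the two reflected rays.
So the condition for constructive reflection is 2 n t = (m + ½) λ.
The sixth-smallest nonzero thickness corresponds to m = 5: t = (m + ½) λ / (2 n) = 5.50 × 485 / (2 × 1.36) = 981 nm.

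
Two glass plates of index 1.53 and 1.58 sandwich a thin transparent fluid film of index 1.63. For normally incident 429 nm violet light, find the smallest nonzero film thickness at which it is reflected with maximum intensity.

Ray reflecting at the top interface goes from n = 1.53 toward n = 1.63: a half-wave phase shift.
Ray reflecting at the bottom interface goes from n = 1.63 toward n = 1.58: no phase shift.
Exactly one π shift → a net half-wave offset.
With one net inversion, constructive interference in reflection requires 2 n t = (m + ½) λ.
Minimum at m = 0: t = λ / (4 n) = 429 / (4 × 1.63) = 65.8 nm.

65.8 nm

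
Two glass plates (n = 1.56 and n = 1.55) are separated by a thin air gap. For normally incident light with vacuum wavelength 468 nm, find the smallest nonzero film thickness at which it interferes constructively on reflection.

Top surface (1.56 → 1.0): reflection off a lower-index medium gives no phase shift.
At the lower boundary (n = 1.0 to n = 1.55) the reflected ray undergoes a half-wave phase shift.
The two reflections differ by half a wavelength.
So the condition for constructive reflection is 2 n t = (m + ½) λ.
Minimum at m = 0: t = λ / (4 n) = 468 / (4 × 1.0) = 117 nm.

117 nm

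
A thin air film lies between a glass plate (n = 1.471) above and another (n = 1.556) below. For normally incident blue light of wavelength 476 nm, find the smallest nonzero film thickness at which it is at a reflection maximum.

Top surface (1.471 → 1.0): reflection off a lower-index medium gives no phase shift.
Ray reflecting at the bottom interface goes from n = 1.0 toward n = 1.556: a half-wave phase shift.
Exactly one π shift → a net half-wave offset.
So the condition for constructive reflection is 2 n t = (m + ½) λ.
Minimum at m = 0: t = λ / (4 n) = 476 / (4 × 1.0) = 119 nm.

119 nm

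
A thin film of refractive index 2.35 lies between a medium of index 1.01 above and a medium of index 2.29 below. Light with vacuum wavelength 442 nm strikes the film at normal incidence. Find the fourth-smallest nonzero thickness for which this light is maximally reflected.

At the upper boundary (n = 1.01 to n = 2.35) the reflected ray undergoes a half-wave phase shift.
Bottom surface (2.35 → 2.29): reflection off a lower-index medium gives no phase shift.
The two reflections differ by half a wavelength.
With one net inversion, constructive interference in reflection requires 2 n t = (m + ½) λ.
The fourth-smallest nonzero thickness corresponds to m = 3: t = (m + ½) λ / (2 n) = 3.50 × 442 / (2 × 2.35) = 329 nm.

329 nm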